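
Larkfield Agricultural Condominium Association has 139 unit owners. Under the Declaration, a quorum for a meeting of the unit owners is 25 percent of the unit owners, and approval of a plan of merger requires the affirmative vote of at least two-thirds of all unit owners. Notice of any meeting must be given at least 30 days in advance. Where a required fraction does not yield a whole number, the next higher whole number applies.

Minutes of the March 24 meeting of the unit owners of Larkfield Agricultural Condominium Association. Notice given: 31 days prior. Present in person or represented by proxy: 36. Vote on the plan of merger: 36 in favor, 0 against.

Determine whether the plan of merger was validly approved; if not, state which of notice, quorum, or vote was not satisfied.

Notice: 31 days given; 30 required. Satisfied.
Quorum: 25% of 139 = 34.75, rounded up to 35; 36 present. Satisfied.
Vote: requires two-thirds of all unit owners (139); 2/3 of 139 = 92.67, rounded up to 93, so 93 needed; 36 in favor. Not satisfied.

Invalid — vote requirement not satisfied.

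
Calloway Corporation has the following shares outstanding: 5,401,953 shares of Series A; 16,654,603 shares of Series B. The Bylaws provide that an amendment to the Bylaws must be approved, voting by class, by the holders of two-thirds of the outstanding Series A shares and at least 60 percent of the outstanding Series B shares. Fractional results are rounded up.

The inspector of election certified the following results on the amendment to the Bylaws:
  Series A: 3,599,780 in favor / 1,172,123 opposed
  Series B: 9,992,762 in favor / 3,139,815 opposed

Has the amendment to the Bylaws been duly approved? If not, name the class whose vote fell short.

Series A: 2/3 of 5401953 = 3601302; 3,601,302 required, 3,599,780 in favor — not approved.
Series B: 3/5 of 16654603 = 9992761.80, rounded up to 9992762; 9,992,762 required, 9,992,762 in favor — approved.

Not approved — the Series A shares did not give the required vote.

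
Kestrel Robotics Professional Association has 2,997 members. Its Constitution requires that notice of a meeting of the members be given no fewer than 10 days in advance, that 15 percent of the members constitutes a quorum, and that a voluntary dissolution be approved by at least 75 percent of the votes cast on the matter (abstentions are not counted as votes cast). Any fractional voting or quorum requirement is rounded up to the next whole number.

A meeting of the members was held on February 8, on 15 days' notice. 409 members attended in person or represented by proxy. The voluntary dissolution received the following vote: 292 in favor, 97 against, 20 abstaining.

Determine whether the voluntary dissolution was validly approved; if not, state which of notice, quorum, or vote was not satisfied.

Invalid — quorum requirement not satisfied.

Notice: 15 days given; 10 required. Satisfied.
Quorum: 15% of 2,997 = 449.55, rounded up to 450; 409 present. Not satisfied.
Vote: requires three-fourths of the votes cast (409 − 20 abstaining = 389); 3/4 of 389 = 291.75, rounded up to 292, so 292 needed; 292 in favor. Satisfied.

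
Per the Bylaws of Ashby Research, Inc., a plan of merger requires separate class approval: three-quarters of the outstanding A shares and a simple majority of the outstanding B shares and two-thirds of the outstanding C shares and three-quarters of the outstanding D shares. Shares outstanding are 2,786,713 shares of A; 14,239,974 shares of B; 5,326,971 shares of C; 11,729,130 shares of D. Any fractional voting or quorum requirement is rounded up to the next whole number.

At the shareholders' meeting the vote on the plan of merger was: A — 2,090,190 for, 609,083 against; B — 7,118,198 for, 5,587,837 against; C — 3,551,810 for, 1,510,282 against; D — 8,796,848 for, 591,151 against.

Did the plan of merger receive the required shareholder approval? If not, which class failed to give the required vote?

Not approved — the B shares did not give the required vote.

A: 3/4 of 2786713 = 2090034.75, rounded up to 2090035; 2,090,035 required, 2,090,190 in favor — approved.
B: a majority of 14239974 is 7119988; 7,119,988 required, 7,118,198 in favor — not approved.
C: 2/3 of 5326971 = 3551314; 3,551,314 required, 3,551,810 in favor — approved.
D: 3/4 of 11729130 = 8796847.50, rounded up to 8796848; 8,796,848 required, 8,796,848 in favor — approved.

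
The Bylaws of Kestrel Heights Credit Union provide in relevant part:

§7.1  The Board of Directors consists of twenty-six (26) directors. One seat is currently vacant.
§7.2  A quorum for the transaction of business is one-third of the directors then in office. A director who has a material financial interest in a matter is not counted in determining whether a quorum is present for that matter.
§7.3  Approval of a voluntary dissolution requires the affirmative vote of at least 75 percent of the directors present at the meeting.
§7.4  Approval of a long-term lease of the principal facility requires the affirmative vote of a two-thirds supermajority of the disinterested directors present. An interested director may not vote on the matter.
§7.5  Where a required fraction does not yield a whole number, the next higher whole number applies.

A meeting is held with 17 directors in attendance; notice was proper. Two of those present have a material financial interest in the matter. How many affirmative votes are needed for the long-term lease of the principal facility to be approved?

The long-term lease of the principal facility requires two-thirds of the disinterested directors present (17 − 2 = 15).
2/3 of 15 = 10.

10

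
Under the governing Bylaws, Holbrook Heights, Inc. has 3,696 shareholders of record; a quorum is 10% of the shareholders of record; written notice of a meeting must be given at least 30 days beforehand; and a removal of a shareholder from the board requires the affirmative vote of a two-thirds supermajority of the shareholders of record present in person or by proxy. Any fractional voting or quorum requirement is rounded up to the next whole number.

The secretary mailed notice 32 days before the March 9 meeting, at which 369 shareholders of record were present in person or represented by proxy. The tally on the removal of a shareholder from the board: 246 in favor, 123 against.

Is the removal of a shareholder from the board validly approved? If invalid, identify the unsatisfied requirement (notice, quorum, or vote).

Notice: 32 days given; 30 required. Satisfied.
Quorum: 10% of 3,696 = 369.60, rounded up to 370; 369 present. Not satisfied.
Vote: requires two-thirds of those present (369); 2/3 of 369 = 246, so 246 needed; 246 in favor. Satisfied.

Invalid — quorum requirement not satisfied.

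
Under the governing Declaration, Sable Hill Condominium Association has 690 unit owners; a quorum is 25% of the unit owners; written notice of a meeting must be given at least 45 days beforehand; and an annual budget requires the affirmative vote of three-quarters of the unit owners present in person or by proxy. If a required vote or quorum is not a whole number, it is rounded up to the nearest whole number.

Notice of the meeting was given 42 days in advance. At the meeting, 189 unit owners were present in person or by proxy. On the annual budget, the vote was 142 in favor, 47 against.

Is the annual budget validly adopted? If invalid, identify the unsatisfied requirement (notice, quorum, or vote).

Invalid — notice requirement not satisfied.

Notice: 42 days given; 45 required. Not satisfied.
Quorum: 25% of 690 = 172.50, rounded up to 173; 189 present. Satisfied.
Vote: requires three-fourths of those present (189); 3/4 of 189 = 141.75, rounded up to 142, so 142 needed; 142 in favor. Satisfied.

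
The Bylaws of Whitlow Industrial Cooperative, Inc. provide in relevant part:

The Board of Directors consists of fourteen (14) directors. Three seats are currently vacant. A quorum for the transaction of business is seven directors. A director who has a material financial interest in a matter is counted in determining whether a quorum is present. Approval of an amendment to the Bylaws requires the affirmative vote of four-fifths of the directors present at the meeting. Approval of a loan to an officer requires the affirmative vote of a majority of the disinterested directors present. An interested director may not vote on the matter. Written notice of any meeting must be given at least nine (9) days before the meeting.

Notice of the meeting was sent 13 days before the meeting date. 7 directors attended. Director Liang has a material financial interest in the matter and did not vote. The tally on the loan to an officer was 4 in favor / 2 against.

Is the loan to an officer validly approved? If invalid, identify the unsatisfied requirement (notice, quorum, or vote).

Notice: 13 days given; 9 required (13 ≥ 9). Satisfied.
Quorum: 7 present (interested directors count toward quorum); quorum is 7. Satisfied.
Vote: the loan to an officer requires a majority of the disinterested directors present (7 − 1 = 6). A majority of 6 is 4, so 4 affirmative votes are needed; 4 voted in favor. Satisfied.

Valid — all requirements satisfied.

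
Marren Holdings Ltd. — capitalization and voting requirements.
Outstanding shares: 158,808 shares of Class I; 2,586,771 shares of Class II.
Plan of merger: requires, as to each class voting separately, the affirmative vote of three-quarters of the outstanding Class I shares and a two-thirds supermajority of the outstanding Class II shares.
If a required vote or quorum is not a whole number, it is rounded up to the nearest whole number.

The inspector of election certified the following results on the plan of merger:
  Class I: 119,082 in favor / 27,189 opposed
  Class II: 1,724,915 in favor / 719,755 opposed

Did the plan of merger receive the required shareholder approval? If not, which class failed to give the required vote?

Not approved — the Class I shares did not give the required vote.

Class I: 3/4 of 158808 = 119106; 119,106 required, 119,082 in favor — not approved.
Class II: 2/3 of 2586771 = 1724514; 1,724,514 required, 1,724,915 in favor — approved.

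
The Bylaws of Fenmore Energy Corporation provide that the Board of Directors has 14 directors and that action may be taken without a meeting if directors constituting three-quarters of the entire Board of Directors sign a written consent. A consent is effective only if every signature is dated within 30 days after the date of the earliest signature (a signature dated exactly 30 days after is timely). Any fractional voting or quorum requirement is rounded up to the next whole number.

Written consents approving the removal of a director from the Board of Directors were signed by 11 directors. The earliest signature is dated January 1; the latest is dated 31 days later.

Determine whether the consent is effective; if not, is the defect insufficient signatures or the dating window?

Not effective — dating-window requirement not satisfied.

Signatures required: three-quarters of 14 — 3/4 of 14 = 10.50, rounded up to 11, so 11 needed; 11 signed. Sufficient.
Dating window: the latest signature is 31 days after the earliest; the limit is 30 days. Outside the window.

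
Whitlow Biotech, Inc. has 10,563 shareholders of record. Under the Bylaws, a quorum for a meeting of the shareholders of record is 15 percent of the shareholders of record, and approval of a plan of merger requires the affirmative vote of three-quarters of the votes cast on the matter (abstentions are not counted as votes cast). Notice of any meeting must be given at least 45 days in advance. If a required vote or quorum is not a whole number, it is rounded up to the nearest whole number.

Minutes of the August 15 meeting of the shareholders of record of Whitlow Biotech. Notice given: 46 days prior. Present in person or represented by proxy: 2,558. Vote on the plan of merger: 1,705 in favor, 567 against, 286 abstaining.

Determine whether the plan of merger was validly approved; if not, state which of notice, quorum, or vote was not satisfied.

Notice: 46 days given; 45 required. Satisfied.
Quorum: 15% of 10,563 = 1,584.45, rounded up to 1,585; 2,558 present. Satisfied.
Vote: requires three-fourths of the votes cast (2,558 − 286 abstaining = 2,272); 3/4 of 2272 = 1704, so 1,704 needed; 1,705 in favor. Satisfied.

Valid — all requirements satisfied.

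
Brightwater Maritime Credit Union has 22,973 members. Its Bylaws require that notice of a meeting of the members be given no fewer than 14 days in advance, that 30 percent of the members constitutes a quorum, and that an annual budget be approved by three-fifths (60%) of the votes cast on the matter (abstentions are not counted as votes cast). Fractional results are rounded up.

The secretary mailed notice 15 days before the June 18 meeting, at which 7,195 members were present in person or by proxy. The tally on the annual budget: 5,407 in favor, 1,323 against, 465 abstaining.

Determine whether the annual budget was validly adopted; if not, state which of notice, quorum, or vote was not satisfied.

Valid — all requirements satisfied.

Notice: 15 days given; 14 required. Satisfied.
Quorum: 30% of 22,973 = 6,891.90, rounded up to 6,892; 7,195 present. Satisfied.
Vote: requires three-fifths of the votes cast (7,195 − 465 abstaining = 6,730); 3/5 of 6730 = 4038, so 4,038 needed; 5,407 in favor. Satisfied.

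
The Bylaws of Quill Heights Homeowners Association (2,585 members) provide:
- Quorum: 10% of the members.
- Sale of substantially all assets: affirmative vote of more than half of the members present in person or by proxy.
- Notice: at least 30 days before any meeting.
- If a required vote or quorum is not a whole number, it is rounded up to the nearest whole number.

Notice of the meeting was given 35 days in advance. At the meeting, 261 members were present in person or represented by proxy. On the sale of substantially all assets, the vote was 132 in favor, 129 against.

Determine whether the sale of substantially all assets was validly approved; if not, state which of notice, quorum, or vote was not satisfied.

Valid — all requirements satisfied.

Notice: 35 days given; 30 required. Satisfied.
Quorum: 10% of 2,585 = 258.50, rounded up to 259; 261 present. Satisfied.
Vote: requires a majority of those present (261); a majority of 261 is 131, so 131 needed; 132 in favor. Satisfied.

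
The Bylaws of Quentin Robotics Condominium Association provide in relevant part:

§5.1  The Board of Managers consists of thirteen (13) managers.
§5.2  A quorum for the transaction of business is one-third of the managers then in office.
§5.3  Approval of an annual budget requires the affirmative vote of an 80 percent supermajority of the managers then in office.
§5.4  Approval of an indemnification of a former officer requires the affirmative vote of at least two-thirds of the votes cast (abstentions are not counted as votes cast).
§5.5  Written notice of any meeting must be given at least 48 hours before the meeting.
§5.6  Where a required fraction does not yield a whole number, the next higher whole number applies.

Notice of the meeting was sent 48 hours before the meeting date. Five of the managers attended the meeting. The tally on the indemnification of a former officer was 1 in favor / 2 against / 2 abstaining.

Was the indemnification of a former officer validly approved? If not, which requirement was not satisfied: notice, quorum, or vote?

Notice: 48 hours given; 48 required (48 ≥ 48). Satisfied.
Quorum: 5 present; quorum is 5. Satisfied.
Vote: the indemnification of a former officer requires two-thirds of the votes cast (5 present − 2 abstaining = 3). 2/3 of 3 = 2, so 2 affirmative votes are needed; 1 voted in favor. Not satisfied.

Invalid — vote requirement not satisfied.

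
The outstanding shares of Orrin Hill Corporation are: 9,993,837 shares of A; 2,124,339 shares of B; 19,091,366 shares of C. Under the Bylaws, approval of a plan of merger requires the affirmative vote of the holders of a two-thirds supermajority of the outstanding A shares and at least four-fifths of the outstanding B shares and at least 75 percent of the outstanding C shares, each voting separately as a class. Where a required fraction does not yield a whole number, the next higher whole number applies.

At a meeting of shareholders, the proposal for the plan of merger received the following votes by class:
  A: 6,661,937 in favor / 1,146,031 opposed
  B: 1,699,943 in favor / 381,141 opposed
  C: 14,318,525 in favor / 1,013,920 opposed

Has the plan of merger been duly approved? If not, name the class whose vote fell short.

A: 2/3 of 9993837 = 6662558; 6,662,558 required, 6,661,937 in favor — not approved.
B: 4/5 of 2124339 = 1699471.20, rounded up to 1699472; 1,699,472 required, 1,699,943 in favor — approved.
C: 3/4 of 19091366 = 14318524.50, rounded up to 14318525; 14,318,525 required, 14,318,525 in favor — approved.

Not approved — the A shares did not give the required vote.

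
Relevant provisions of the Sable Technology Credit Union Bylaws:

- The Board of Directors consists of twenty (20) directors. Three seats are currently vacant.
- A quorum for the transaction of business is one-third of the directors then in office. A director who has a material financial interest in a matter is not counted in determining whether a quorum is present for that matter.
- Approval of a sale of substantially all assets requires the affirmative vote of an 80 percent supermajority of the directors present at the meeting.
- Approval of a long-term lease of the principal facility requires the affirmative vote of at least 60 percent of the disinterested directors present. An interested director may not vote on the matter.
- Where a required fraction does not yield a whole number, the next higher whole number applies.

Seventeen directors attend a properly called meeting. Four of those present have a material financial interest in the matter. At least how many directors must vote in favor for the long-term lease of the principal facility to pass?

The long-term lease of the principal facility requires three-fifths of the disinterested directors present (17 − 4 = 13).
3/5 of 13 = 7.80, rounded up to 8.

8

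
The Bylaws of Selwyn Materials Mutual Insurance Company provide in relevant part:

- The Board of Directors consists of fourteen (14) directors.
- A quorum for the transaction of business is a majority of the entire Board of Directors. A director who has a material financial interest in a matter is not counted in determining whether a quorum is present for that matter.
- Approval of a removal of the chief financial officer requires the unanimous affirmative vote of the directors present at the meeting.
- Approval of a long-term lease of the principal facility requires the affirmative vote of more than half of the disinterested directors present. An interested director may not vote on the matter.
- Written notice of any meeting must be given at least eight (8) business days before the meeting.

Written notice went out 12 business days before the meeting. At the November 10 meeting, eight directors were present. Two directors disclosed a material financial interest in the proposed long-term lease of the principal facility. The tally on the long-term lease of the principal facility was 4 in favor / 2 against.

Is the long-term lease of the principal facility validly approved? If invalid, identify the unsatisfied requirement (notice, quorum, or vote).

Invalid — quorum requirement not satisfied.

Notice: 12 business days given; 8 required (12 ≥ 8). Satisfied.
Quorum: 8 present, but the 2 interested directors do not count, leaving 6. Quorum is 8. Not satisfied.
Vote: the long-term lease of the principal facility requires a majority of the disinterested directors present (8 − 2 = 6). A majority of 6 is 4, so 4 affirmative votes are needed; 4 voted in favor. Satisfied. (Moot — without a quorum no business can be validly transacted.)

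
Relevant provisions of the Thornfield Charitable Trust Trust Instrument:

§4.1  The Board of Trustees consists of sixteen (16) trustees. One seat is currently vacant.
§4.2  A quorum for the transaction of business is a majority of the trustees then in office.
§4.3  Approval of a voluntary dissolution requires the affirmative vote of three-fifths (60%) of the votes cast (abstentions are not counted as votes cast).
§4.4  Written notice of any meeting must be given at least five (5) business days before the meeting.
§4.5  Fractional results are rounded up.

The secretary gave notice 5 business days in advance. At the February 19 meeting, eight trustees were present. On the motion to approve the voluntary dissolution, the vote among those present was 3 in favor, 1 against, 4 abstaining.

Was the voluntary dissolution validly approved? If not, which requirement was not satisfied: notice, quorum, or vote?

Valid — all requirements satisfied.

Notice: 5 business days given; 5 required (5 ≥ 5). Satisfied.
Quorum: 8 present; quorum is 8. Satisfied.
Vote: the voluntary dissolution requires three-fifths of the votes cast (8 present − 4 abstaining = 4). 3/5 of 4 = 2.40, rounded up to 3, so 3 affirmative votes are needed; 3 voted in favor. Satisfied.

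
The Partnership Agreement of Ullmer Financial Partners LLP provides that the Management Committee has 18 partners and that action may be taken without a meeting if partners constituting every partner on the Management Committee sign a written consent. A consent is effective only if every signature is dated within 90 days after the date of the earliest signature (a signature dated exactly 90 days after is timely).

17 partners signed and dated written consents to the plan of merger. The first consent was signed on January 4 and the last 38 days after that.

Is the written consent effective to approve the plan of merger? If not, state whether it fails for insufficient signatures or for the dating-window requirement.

Signatures required: all of 18 — unanimous means all 18, so 18 needed; 17 signed. Insufficient.
Dating window: the latest signature is 38 days after the earliest; the limit is 90 days. Within the window.

Not effective — insufficient signatures.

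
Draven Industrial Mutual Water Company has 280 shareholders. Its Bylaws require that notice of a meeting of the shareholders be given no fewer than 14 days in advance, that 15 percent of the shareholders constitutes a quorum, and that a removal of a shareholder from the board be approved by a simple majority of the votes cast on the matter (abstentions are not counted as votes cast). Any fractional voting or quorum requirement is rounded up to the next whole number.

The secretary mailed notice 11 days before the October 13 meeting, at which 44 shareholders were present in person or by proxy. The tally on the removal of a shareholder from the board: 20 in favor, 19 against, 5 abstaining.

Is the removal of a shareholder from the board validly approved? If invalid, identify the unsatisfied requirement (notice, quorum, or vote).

Notice: 11 days given; 14 required. Not satisfied.
Quorum: 15% of 280 = 42; 44 present. Satisfied.
Vote: requires a majority of the votes cast (44 − 5 abstaining = 39); a majority of 39 is 20, so 20 needed; 20 in favor. Satisfied.

Invalid — notice requirement not satisfied.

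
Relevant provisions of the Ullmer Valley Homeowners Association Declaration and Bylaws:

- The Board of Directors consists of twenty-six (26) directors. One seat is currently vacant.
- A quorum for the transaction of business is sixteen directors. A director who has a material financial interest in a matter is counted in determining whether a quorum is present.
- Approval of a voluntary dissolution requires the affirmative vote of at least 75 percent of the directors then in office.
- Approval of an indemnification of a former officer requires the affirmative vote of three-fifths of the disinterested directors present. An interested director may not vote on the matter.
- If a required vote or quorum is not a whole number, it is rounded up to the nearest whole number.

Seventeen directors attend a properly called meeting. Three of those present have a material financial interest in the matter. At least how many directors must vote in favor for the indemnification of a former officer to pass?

9

The indemnification of a former officer requires three-fifths of the disinterested directors present (17 − 3 = 14).
3/5 of 14 = 8.40, rounded up to 9.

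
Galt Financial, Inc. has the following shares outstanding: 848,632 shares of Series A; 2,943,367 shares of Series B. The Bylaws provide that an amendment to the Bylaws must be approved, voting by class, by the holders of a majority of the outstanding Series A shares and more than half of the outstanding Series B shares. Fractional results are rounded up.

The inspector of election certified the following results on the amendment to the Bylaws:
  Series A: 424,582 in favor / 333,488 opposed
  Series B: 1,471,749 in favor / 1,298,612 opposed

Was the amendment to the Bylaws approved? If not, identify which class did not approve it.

Series A: a majority of 848632 is 424317; 424,317 required, 424,582 in favor — approved.
Series B: a majority of 2943367 is 1471684; 1,471,684 required, 1,471,749 in favor — approved.

Approved — every class gave the required vote.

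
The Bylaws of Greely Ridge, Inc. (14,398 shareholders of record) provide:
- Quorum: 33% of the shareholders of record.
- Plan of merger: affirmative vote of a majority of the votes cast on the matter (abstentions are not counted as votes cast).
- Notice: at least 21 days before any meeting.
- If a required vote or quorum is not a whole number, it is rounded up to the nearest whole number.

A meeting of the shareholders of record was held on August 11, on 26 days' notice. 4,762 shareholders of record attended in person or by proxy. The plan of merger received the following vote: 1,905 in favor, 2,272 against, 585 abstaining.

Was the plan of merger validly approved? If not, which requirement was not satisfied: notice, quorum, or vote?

Invalid — vote requirement not satisfied.

Notice: 26 days given; 21 required. Satisfied.
Quorum: 33% of 14,398 = 4,751.34, rounded up to 4,752; 4,762 present. Satisfied.
Vote: requires a majority of the votes cast (4,762 − 585 abstaining = 4,177); a majority of 4177 is 2089, so 2,089 needed; 1,905 in favor. Not satisfied.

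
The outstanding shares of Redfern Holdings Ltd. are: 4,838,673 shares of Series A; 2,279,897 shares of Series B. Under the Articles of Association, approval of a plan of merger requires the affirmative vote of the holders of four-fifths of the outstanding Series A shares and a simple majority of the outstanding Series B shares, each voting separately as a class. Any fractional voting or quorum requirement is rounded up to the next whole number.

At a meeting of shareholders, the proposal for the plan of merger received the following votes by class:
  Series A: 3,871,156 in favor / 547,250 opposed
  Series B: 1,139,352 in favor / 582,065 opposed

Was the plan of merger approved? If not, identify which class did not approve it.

Series A: 4/5 of 4838673 = 3870938.40, rounded up to 3870939; 3,870,939 required, 3,871,156 in favor — approved.
Series B: a majority of 2279897 is 1139949; 1,139,949 required, 1,139,352 in favor — not approved.

Not approved — the Series B shares did not give the required vote.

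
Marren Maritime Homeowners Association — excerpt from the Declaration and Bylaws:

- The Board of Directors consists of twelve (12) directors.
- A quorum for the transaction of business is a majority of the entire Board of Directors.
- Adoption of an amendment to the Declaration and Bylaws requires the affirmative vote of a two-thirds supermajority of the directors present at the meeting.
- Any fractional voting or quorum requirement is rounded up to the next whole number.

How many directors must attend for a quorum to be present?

A majority of 12 is 7.

7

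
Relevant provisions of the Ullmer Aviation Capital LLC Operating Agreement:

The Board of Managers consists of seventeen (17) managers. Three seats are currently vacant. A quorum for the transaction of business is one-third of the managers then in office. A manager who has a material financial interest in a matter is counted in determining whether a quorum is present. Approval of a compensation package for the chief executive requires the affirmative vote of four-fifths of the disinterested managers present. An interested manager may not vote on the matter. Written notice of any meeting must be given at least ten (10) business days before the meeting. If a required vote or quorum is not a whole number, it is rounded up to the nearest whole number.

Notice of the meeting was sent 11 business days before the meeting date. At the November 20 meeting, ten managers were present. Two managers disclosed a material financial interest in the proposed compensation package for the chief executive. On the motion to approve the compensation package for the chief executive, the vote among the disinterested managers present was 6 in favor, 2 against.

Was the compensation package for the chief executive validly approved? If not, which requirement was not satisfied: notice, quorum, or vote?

Invalid — vote requirement not satisfied.

Notice: 11 business days given; 10 required (11 ≥ 10). Satisfied.
Quorum: 10 present (interested managers count toward quorum); quorum is 5. Satisfied.
Vote: the compensation package for the chief executive requires four-fifths of the disinterested managers present (10 − 2 = 8). 4/5 of 8 = 6.40, rounded up to 7, so 7 affirmative votes are needed; 6 voted in favor. Not satisfied.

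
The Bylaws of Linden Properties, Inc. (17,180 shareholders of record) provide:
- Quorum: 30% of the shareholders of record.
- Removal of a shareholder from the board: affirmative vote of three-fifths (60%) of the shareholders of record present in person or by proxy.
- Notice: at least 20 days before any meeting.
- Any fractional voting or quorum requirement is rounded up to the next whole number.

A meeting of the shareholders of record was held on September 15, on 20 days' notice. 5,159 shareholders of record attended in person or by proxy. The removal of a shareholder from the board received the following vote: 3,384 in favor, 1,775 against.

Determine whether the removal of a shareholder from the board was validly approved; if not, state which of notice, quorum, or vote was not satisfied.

Valid — all requirements satisfied.

Notice: 20 days given; 20 required. Satisfied.
Quorum: 30% of 17,180 = 5,154; 5,159 present. Satisfied.
Vote: requires three-fifths of those present (5,159); 3/5 of 5159 = 3095.40, rounded up to 3096, so 3,096 needed; 3,384 in favor. Satisfied.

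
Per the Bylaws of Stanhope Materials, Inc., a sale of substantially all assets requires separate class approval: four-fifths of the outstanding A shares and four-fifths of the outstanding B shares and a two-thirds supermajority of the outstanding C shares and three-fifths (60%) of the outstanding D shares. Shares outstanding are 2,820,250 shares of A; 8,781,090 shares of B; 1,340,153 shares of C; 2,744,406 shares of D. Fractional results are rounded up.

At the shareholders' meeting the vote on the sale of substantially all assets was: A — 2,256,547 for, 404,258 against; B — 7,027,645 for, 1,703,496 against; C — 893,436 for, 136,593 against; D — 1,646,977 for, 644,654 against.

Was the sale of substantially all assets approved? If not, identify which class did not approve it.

A: 4/5 of 2820250 = 2256200; 2,256,200 required, 2,256,547 in favor — approved.
B: 4/5 of 8781090 = 7024872; 7,024,872 required, 7,027,645 in favor — approved.
C: 2/3 of 1340153 = 893435.33, rounded up to 893436; 893,436 required, 893,436 in favor — approved.
D: 3/5 of 2744406 = 1646643.60, rounded up to 1646644; 1,646,644 required, 1,646,977 in favor — approved.

Approved — every class gave the required vote.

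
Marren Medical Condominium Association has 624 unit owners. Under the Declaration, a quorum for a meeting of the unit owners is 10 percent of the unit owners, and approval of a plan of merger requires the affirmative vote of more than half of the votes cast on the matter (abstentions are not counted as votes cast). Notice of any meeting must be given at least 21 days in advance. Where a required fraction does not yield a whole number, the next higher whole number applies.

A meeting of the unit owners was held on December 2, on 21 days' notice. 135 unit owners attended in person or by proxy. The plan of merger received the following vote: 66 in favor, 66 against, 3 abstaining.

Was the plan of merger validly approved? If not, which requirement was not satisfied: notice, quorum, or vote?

Invalid — vote requirement not satisfied.

Notice: 21 days given; 21 required. Satisfied.
Quorum: 10% of 624 = 62.40, rounded up to 63; 135 present. Satisfied.
Vote: requires a majority of the votes cast (135 − 3 abstaining = 132); a majority of 132 is 67, so 67 needed; 66 in favor. Not satisfied.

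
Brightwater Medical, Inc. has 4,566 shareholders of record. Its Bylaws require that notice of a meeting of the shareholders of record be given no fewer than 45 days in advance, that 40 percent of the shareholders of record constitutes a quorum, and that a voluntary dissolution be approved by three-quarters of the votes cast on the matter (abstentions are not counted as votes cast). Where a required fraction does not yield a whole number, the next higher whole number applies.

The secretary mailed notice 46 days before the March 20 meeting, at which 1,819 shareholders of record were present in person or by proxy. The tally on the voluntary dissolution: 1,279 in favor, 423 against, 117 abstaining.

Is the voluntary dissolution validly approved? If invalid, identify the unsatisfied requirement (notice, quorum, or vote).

Notice: 46 days given; 45 required. Satisfied.
Quorum: 40% of 4,566 = 1,826.40, rounded up to 1,827; 1,819 present. Not satisfied.
Vote: requires three-fourths of the votes cast (1,819 − 117 abstaining = 1,702); 3/4 of 1702 = 1276.50, rounded up to 1277, so 1,277 needed; 1,279 in favor. Satisfied.

Invalid — quorum requirement not satisfied.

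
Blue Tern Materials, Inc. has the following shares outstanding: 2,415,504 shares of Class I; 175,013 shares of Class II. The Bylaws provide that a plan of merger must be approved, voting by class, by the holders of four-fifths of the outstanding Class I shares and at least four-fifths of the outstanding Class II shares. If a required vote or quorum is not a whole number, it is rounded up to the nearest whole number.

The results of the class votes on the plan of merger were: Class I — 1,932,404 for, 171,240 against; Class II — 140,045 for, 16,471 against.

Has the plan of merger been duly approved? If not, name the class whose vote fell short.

Approved — every class gave the required vote.

Class I: 4/5 of 2415504 = 1932403.20, rounded up to 1932404; 1,932,404 required, 1,932,404 in favor — approved.
Class II: 4/5 of 175013 = 140010.40, rounded up to 140011; 140,011 required, 140,045 in favor — approved.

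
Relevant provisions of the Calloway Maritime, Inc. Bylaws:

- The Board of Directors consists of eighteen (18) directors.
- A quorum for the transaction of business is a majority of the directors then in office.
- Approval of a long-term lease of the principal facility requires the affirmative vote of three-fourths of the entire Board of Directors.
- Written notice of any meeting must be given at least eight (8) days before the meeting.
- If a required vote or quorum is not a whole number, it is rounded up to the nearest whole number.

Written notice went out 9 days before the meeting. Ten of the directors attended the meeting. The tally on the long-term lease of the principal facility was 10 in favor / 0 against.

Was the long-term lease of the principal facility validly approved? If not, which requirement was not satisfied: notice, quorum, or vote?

Invalid — vote requirement not satisfied.

Notice: 9 days given; 8 required (9 ≥ 8). Satisfied.
Quorum: 10 present; quorum is 10. Satisfied.
Vote: the long-term lease of the principal facility requires three-fourths of the entire Board of Directors (18). 3/4 of 18 = 13.50, rounded up to 14, so 14 affirmative votes are needed; 10 voted in favor. Not satisfied.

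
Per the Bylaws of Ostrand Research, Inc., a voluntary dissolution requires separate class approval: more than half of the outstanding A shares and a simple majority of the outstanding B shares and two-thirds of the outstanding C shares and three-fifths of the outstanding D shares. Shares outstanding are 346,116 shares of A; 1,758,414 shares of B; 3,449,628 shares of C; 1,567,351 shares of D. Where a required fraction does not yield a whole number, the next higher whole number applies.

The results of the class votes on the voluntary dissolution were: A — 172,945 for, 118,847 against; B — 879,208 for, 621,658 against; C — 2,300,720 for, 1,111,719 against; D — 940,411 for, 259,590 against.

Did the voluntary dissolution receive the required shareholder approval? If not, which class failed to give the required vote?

Not approved — the A shares did not give the required vote.

A: a majority of 346116 is 173059; 173,059 required, 172,945 in favor — not approved.
B: a majority of 1758414 is 879208; 879,208 required, 879,208 in favor — approved.
C: 2/3 of 3449628 = 2299752; 2,299,752 required, 2,300,720 in favor — approved.
D: 3/5 of 1567351 = 940410.60, rounded up to 940411; 940,411 required, 940,411 in favor — approved.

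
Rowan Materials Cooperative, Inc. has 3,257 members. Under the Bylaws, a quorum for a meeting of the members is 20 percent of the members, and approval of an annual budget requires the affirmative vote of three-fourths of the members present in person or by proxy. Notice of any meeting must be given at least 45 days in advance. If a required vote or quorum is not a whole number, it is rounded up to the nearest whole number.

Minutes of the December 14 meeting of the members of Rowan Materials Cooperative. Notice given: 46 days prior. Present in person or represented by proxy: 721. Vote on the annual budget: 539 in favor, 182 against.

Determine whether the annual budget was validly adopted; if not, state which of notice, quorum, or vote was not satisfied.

Invalid — vote requirement not satisfied.

Notice: 46 days given; 45 required. Satisfied.
Quorum: 20% of 3,257 = 651.40, rounded up to 652; 721 present. Satisfied.
Vote: requires three-fourths of those present (721); 3/4 of 721 = 540.75, rounded up to 541, so 541 needed; 539 in favor. Not satisfied.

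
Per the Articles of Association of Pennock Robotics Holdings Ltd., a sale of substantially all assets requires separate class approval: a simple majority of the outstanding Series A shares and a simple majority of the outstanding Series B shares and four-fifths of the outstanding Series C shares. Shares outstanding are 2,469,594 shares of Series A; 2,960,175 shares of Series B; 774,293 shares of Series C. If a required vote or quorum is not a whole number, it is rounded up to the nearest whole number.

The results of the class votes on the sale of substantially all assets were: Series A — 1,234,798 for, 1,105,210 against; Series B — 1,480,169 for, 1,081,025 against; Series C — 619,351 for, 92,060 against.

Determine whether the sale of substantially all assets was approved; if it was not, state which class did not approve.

Not approved — the Series C shares did not give the required vote.

Series A: a majority of 2469594 is 1234798; 1,234,798 required, 1,234,798 in favor — approved.
Series B: a majority of 2960175 is 1480088; 1,480,088 required, 1,480,169 in favor — approved.
Series C: 4/5 of 774293 = 619434.40, rounded up to 619435; 619,435 required, 619,351 in favor — not approved.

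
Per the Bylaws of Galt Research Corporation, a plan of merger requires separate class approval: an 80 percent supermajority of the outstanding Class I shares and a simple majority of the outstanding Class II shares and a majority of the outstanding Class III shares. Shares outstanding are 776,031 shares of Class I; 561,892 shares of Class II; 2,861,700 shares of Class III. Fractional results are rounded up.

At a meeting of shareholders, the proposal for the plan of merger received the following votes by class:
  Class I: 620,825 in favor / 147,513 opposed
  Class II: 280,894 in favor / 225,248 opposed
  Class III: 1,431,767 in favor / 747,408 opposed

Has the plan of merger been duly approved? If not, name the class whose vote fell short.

Class I: 4/5 of 776031 = 620824.80, rounded up to 620825; 620,825 required, 620,825 in favor — approved.
Class II: a majority of 561892 is 280947; 280,947 required, 280,894 in favor — not approved.
Class III: a majority of 2861700 is 1430851; 1,430,851 required, 1,431,767 in favor — approved.

Not approved — the Class II shares did not give the required vote.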